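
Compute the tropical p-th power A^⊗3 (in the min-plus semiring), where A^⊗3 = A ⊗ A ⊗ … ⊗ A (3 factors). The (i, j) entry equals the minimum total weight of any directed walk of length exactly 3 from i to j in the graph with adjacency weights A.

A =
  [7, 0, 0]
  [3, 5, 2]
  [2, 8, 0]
A^⊗3 =
  [2, 2, 0]
  [4, 4, 2]
  [2, 2, 0]

Each entry (A^⊗3)_ij equals the minimum over all length-3 walks i = v_0 → v_1 → … → v_3 = j of Σ_t A[v_t][v_{t+1}]. For example, for (i, j) = (0, 2) we minimise over 9 possible intermediate vertex sequences; the minimum is 0, attained along the walk 0 → 2 → 2 → 2.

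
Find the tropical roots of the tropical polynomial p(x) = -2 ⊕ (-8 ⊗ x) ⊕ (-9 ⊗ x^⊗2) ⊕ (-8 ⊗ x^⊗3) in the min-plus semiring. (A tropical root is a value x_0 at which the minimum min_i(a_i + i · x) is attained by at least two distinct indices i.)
Roots: {-1, 1, 6}

Each tropical root is a break point of the lower envelope of the lines y = a_i + i · x (there are 4 lines, with slopes 0, 1, ..., 3). Only the lines that attain the minimum somewhere contribute to roots; other lines are dominated. Here the surviving (envelope) indices are i = 3, i = 2, i = 1, i = 0.
Intersections between consecutive envelope lines give the roots: for adjacent envelope indices i < j the intersection is x = (a_i − a_j) / (j − i). Reading off the sorted break points: {-1, 1, 6}.
Verification: at each break x_0, at least two indices attain the minimum of min_i(a_i + i · x_0).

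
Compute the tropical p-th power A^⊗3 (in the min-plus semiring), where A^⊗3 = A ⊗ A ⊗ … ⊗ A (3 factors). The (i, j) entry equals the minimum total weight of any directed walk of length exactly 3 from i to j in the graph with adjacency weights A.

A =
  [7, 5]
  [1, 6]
A^⊗3 =
  [12, 11]
  [7, 12]

Each entry (A^⊗3)_ij equals the minimum over all length-3 walks i = v_0 → v_1 → … → v_3 = j of Σ_t A[v_t][v_{t+1}]. For example, for (i, j) = (0, 1) we minimise over 4 possible intermediate vertex sequences; the minimum is 11, attained along the walk 0 → 1 → 0 → 1.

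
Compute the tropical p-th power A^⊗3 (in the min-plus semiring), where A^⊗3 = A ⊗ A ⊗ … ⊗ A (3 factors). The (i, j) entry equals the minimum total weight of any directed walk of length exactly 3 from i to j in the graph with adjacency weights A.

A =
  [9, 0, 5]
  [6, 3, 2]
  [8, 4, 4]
A^⊗3 =
  [9, 6, 5]
  [12, 9, 8]
  [13, 10, 9]

Each entry (A^⊗3)_ij equals the minimum over all length-3 walks i = v_0 → v_1 → … → v_3 = j of Σ_t A[v_t][v_{t+1}]. For example, for (i, j) = (0, 2) we minimise over 9 possible intermediate vertex sequences; the minimum is 5, attained along the walk 0 → 1 → 1 → 2.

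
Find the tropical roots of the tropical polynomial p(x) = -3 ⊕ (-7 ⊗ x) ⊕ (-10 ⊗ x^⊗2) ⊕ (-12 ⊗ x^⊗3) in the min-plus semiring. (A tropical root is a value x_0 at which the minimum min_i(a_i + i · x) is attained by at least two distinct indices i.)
Roots: {2, 3, 4}

Each tropical root is a break point of the lower envelope of the lines y = a_i + i · x (there are 4 lines, with slopes 0, 1, ..., 3). Only the lines that attain the minimum somewhere contribute to roots; other lines are dominated. Here the surviving (envelope) indices are i = 3, i = 2, i = 1, i = 0.
Intersections between consecutive envelope lines give the roots: for adjacent envelope indices i < j the intersection is x = (a_i − a_j) / (j − i). Reading off the sorted break points: {2, 3, 4}.
Verification: at each break x_0, at least two indices attain the minimum of min_i(a_i + i · x_0).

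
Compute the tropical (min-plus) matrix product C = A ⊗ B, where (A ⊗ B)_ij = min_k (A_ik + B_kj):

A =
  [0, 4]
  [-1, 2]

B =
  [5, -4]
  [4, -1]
A ⊗ B =
  [5, -4]
  [4, -5]

Apply the min-plus product entry-by-entry:
  C[0][0] = min over k of (A[0][0] + B[0][0] = 0 + 5 = 5, A[0][1] + B[1][0] = 4 + 4 = 8) = 5 (attained at k = 0)
  C[0][1] = min over k of (A[0][0] + B[0][1] = 0 + -4 = -4, A[0][1] + B[1][1] = 4 + -1 = 3) = -4 (attained at k = 0)
  C[1][0] = min over k of (A[1][0] + B[0][0] = -1 + 5 = 4, A[1][1] + B[1][0] = 2 + 4 = 6) = 4 (attained at k = 0)
  C[1][1] = min over k of (A[1][0] + B[0][1] = -1 + -4 = -5, A[1][1] + B[1][1] = 2 + -1 = 1) = -5 (attained at k = 0)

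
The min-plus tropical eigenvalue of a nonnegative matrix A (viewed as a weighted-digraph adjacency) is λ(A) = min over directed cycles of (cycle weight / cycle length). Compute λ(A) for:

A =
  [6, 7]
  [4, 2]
λ(A) = 2

Enumerate directed cycles and compute their means (weight / length). Sample:
  cycle 0 → 0: weight = 6, length = 1, mean = 6/1 ≈ 6.000
  cycle 1 → 1: weight = 2, length = 1, mean = 2/1 ≈ 2.000
  cycle 0 → 1 → 0: weight = 11, length = 2, mean = 11/2 ≈ 5.500
  cycle 1 → 0 → 1: weight = 11, length = 2, mean = 11/2 ≈ 5.500
Minimum mean = 2.000, attained e.g. along the cycle 1 → 1 with weight 2 and length 1. So λ(A) = 2/1 = 2.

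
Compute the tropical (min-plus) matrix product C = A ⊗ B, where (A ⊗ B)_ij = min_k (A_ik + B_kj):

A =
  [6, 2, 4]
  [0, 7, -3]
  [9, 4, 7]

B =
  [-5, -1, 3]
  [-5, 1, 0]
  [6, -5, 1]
A ⊗ B =
  [-3, -1, 2]
  [-5, -8, -2]
  [-1, 2, 4]

Apply the min-plus product entry-by-entry:
  C[0][0] = min over k of (A[0][0] + B[0][0] = 6 + -5 = 1, A[0][1] + B[1][0] = 2 + -5 = -3, A[0][2] + B[2][0] = 4 + 6 = 10) = -3 (attained at k = 1)
  C[0][1] = min over k of (A[0][0] + B[0][1] = 6 + -1 = 5, A[0][1] + B[1][1] = 2 + 1 = 3, A[0][2] + B[2][1] = 4 + -5 = -1) = -1 (attained at k = 2)
  C[0][2] = min over k of (A[0][0] + B[0][2] = 6 + 3 = 9, A[0][1] + B[1][2] = 2 + 0 = 2, A[0][2] + B[2][2] = 4 + 1 = 5) = 2 (attained at k = 1)
  C[1][0] = min over k of (A[1][0] + B[0][0] = 0 + -5 = -5, A[1][1] + B[1][0] = 7 + -5 = 2, A[1][2] + B[2][0] = -3 + 6 = 3) = -5 (attained at k = 0)
  C[1][1] = min over k of (A[1][0] + B[0][1] = 0 + -1 = -1, A[1][1] + B[1][1] = 7 + 1 = 8, A[1][2] + B[2][1] = -3 + -5 = -8) = -8 (attained at k = 2)
  C[1][2] = min over k of (A[1][0] + B[0][2] = 0 + 3 = 3, A[1][1] + B[1][2] = 7 + 0 = 7, A[1][2] + B[2][2] = -3 + 1 = -2) = -2 (attained at k = 2)
  C[2][0] = min over k of (A[2][0] + B[0][0] = 9 + -5 = 4, A[2][1] + B[1][0] = 4 + -5 = -1, A[2][2] + B[2][0] = 7 + 6 = 13) = -1 (attained at k = 1)
  C[2][1] = min over k of (A[2][0] + B[0][1] = 9 + -1 = 8, A[2][1] + B[1][1] = 4 + 1 = 5, A[2][2] + B[2][1] = 7 + -5 = 2) = 2 (attained at k = 2)
  C[2][2] = min over k of (A[2][0] + B[0][2] = 9 + 3 = 12, A[2][1] + B[1][2] = 4 + 0 = 4, A[2][2] + B[2][2] = 7 + 1 = 8) = 4 (attained at k = 1)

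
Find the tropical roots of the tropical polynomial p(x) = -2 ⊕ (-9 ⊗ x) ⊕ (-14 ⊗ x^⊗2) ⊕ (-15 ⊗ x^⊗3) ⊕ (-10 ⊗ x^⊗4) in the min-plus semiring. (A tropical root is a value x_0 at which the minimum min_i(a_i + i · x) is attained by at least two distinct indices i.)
Roots: {-5, 1, 5, 7}

Each tropical root is a break point of the lower envelope of the lines y = a_i + i · x (there are 5 lines, with slopes 0, 1, ..., 4). Only the lines that attain the minimum somewhere contribute to roots; other lines are dominated. Here the surviving (envelope) indices are i = 4, i = 3, i = 2, i = 1, i = 0.
Intersections between consecutive envelope lines give the roots: for adjacent envelope indices i < j the intersection is x = (a_i − a_j) / (j − i). Reading off the sorted break points: {-5, 1, 5, 7}.
Verification: at each break x_0, at least two indices attain the minimum of min_i(a_i + i · x_0).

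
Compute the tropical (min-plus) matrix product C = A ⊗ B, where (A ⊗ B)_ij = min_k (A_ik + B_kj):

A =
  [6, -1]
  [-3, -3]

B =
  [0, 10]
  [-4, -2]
A ⊗ B =
  [-5, -3]
  [-7, -5]

Apply the min-plus product entry-by-entry:
  C[0][0] = min over k of (A[0][0] + B[0][0] = 6 + 0 = 6, A[0][1] + B[1][0] = -1 + -4 = -5) = -5 (attained at k = 1)
  C[0][1] = min over k of (A[0][0] + B[0][1] = 6 + 10 = 16, A[0][1] + B[1][1] = -1 + -2 = -3) = -3 (attained at k = 1)
  C[1][0] = min over k of (A[1][0] + B[0][0] = -3 + 0 = -3, A[1][1] + B[1][0] = -3 + -4 = -7) = -7 (attained at k = 1)
  C[1][1] = min over k of (A[1][0] + B[0][1] = -3 + 10 = 7, A[1][1] + B[1][1] = -3 + -2 = -5) = -5 (attained at k = 1)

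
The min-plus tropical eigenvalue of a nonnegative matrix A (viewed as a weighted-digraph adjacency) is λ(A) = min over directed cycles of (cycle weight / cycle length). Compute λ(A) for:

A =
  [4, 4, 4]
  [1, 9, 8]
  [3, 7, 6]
λ(A) = 5/2

Enumerate directed cycles and compute their means (weight / length). Sample:
  cycle 0 → 0: weight = 4, length = 1, mean = 4/1 ≈ 4.000
  cycle 1 → 1: weight = 9, length = 1, mean = 9/1 ≈ 9.000
  cycle 2 → 2: weight = 6, length = 1, mean = 6/1 ≈ 6.000
  cycle 0 → 1 → 0: weight = 5, length = 2, mean = 5/2 ≈ 2.500
  cycle 0 → 2 → 0: weight = 7, length = 2, mean = 7/2 ≈ 3.500
  cycle 1 → 0 → 1: weight = 5, length = 2, mean = 5/2 ≈ 2.500
Minimum mean = 2.500, attained e.g. along the cycle 0 → 1 → 0 with weight 5 and length 2. So λ(A) = 5/2 = 5/2.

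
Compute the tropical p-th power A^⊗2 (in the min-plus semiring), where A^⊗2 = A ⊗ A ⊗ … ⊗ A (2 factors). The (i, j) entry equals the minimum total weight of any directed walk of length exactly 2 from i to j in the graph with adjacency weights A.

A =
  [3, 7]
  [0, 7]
A^⊗2 =
  [6, 10]
  [3, 7]

Each entry (A^⊗2)_ij equals the minimum over all length-2 walks i = v_0 → v_1 → … → v_2 = j of Σ_t A[v_t][v_{t+1}]. For example, for (i, j) = (0, 1) we minimise over 2 possible intermediate vertex sequences; the minimum is 10, attained along the walk 0 → 0 → 1.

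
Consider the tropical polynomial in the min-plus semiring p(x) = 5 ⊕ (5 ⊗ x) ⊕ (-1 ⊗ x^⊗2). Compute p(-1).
p(-1) = -3

A tropical monomial a ⊗ x^⊗i evaluates to a + i · x. Evaluating each term at x = -1:
  Term 0 contributes 5 + 0 · -1 = 5
  Term 1 contributes 5 + 1 · -1 = 4
  Term 2 contributes -1 + 2 · -1 = -3
p(-1) = ⊕ of these = min[5, 4, -3] = -3.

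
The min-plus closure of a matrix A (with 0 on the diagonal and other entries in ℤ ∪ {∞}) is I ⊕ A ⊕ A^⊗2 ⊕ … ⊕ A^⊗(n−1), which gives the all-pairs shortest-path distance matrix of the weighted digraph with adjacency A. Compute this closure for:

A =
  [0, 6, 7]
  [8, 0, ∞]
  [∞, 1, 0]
Closure =
  [0, 6, 7]
  [8, 0, 15]
  [9, 1, 0]

This is the Floyd-Warshall all-pairs shortest-path computation. For each intermediate vertex k = 0, 1, …, 2, update dist[i][j] ← min(dist[i][j], dist[i][k] + dist[k][j]). The final matrix gives, for each (i, j), the minimum total weight of any directed path from i to j (possibly empty when i = j).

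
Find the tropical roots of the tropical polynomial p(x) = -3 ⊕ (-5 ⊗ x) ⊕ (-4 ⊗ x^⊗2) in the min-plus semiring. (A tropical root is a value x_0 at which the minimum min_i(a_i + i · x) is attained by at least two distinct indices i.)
Roots: {-1, 2}

Each tropical root is a break point of the lower envelope of the lines y = a_i + i · x (there are 3 lines, with slopes 0, 1, ..., 2). Only the lines that attain the minimum somewhere contribute to roots; other lines are dominated. Here the surviving (envelope) indices are i = 2, i = 1, i = 0.
Intersections between consecutive envelope lines give the roots: for adjacent envelope indices i < j the intersection is x = (a_i − a_j) / (j − i). Reading off the sorted break points: {-1, 2}.
Verification: at each break x_0, at least two indices attain the minimum of min_i(a_i + i · x_0).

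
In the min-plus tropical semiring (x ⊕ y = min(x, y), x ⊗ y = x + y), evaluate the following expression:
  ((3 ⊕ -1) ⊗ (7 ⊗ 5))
((3 ⊕ -1) ⊗ (7 ⊗ 5)) = 11

Expand innermost to outermost. Recall ⊕ takes the minimum of its arguments and ⊗ takes their sum. Working out the expression ((3 ⊕ -1) ⊗ (7 ⊗ 5)) gives 11.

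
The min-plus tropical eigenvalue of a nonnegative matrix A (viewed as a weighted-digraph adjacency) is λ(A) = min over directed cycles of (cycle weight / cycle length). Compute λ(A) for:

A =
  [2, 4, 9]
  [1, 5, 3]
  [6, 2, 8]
λ(A) = 2

Enumerate directed cycles and compute their means (weight / length). Sample:
  cycle 0 → 0: weight = 2, length = 1, mean = 2/1 ≈ 2.000
  cycle 1 → 1: weight = 5, length = 1, mean = 5/1 ≈ 5.000
  cycle 2 → 2: weight = 8, length = 1, mean = 8/1 ≈ 8.000
  cycle 0 → 1 → 0: weight = 5, length = 2, mean = 5/2 ≈ 2.500
  cycle 0 → 2 → 0: weight = 15, length = 2, mean = 15/2 ≈ 7.500
  cycle 1 → 0 → 1: weight = 5, length = 2, mean = 5/2 ≈ 2.500
Minimum mean = 2.000, attained e.g. along the cycle 0 → 0 with weight 2 and length 1. So λ(A) = 2/1 = 2.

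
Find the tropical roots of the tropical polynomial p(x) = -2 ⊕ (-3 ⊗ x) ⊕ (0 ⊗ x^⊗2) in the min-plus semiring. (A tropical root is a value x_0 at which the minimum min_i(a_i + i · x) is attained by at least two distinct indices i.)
Roots: {-3, 1}

Each tropical root is a break point of the lower envelope of the lines y = a_i + i · x (there are 3 lines, with slopes 0, 1, ..., 2). Only the lines that attain the minimum somewhere contribute to roots; other lines are dominated. Here the surviving (envelope) indices are i = 2, i = 1, i = 0.
Intersections between consecutive envelope lines give the roots: for adjacent envelope indices i < j the intersection is x = (a_i − a_j) / (j − i). Reading off the sorted break points: {-3, 1}.
Verification: at each break x_0, at least two indices attain the minimum of min_i(a_i + i · x_0).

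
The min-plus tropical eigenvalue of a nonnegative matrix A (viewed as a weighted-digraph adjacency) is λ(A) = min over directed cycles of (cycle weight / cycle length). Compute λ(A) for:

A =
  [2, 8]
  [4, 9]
λ(A) = 2

Enumerate directed cycles and compute their means (weight / length). Sample:
  cycle 0 → 0: weight = 2, length = 1, mean = 2/1 ≈ 2.000
  cycle 1 → 1: weight = 9, length = 1, mean = 9/1 ≈ 9.000
  cycle 0 → 1 → 0: weight = 12, length = 2, mean = 12/2 ≈ 6.000
  cycle 1 → 0 → 1: weight = 12, length = 2, mean = 12/2 ≈ 6.000
Minimum mean = 2.000, attained e.g. along the cycle 0 → 0 with weight 2 and length 1. So λ(A) = 2/1 = 2.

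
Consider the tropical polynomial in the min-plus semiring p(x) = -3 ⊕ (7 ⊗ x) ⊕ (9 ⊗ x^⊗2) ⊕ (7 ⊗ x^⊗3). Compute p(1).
p(1) = -3

A tropical monomial a ⊗ x^⊗i evaluates to a + i · x. Evaluating each term at x = 1:
  Term 0 contributes -3 + 0 · 1 = -3
  Term 1 contributes 7 + 1 · 1 = 8
  Term 2 contributes 9 + 2 · 1 = 11
  Term 3 contributes 7 + 3 · 1 = 10
p(1) = ⊕ of these = min[-3, 8, 11, 10] = -3.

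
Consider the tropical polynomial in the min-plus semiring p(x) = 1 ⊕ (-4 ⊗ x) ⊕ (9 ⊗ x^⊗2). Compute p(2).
p(2) = -2

A tropical monomial a ⊗ x^⊗i evaluates to a + i · x. Evaluating each term at x = 2:
  Term 0 contributes 1 + 0 · 2 = 1
  Term 1 contributes -4 + 1 · 2 = -2
  Term 2 contributes 9 + 2 · 2 = 13
p(2) = ⊕ of these = min[1, -2, 13] = -2.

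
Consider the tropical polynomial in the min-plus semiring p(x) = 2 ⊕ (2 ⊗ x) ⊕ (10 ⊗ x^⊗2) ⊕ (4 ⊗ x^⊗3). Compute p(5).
p(5) = 2

A tropical monomial a ⊗ x^⊗i evaluates to a + i · x. Evaluating each term at x = 5:
  Term 0 contributes 2 + 0 · 5 = 2
  Term 1 contributes 2 + 1 · 5 = 7
  Term 2 contributes 10 + 2 · 5 = 20
  Term 3 contributes 4 + 3 · 5 = 19
p(5) = ⊕ of these = min[2, 7, 20, 19] = 2.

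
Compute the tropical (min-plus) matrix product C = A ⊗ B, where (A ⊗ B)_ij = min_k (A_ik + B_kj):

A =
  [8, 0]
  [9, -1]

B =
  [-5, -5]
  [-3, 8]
A ⊗ B =
  [-3, 3]
  [-4, 4]

Apply the min-plus product entry-by-entry:
  C[0][0] = min over k of (A[0][0] + B[0][0] = 8 + -5 = 3, A[0][1] + B[1][0] = 0 + -3 = -3) = -3 (attained at k = 1)
  C[0][1] = min over k of (A[0][0] + B[0][1] = 8 + -5 = 3, A[0][1] + B[1][1] = 0 + 8 = 8) = 3 (attained at k = 0)
  C[1][0] = min over k of (A[1][0] + B[0][0] = 9 + -5 = 4, A[1][1] + B[1][0] = -1 + -3 = -4) = -4 (attained at k = 1)
  C[1][1] = min over k of (A[1][0] + B[0][1] = 9 + -5 = 4, A[1][1] + B[1][1] = -1 + 8 = 7) = 4 (attained at k = 0)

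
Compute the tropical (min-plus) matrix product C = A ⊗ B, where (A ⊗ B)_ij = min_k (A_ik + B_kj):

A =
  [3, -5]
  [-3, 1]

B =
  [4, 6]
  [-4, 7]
A ⊗ B =
  [-9, 2]
  [-3, 3]

Apply the min-plus product entry-by-entry:
  C[0][0] = min over k of (A[0][0] + B[0][0] = 3 + 4 = 7, A[0][1] + B[1][0] = -5 + -4 = -9) = -9 (attained at k = 1)
  C[0][1] = min over k of (A[0][0] + B[0][1] = 3 + 6 = 9, A[0][1] + B[1][1] = -5 + 7 = 2) = 2 (attained at k = 1)
  C[1][0] = min over k of (A[1][0] + B[0][0] = -3 + 4 = 1, A[1][1] + B[1][0] = 1 + -4 = -3) = -3 (attained at k = 1)
  C[1][1] = min over k of (A[1][0] + B[0][1] = -3 + 6 = 3, A[1][1] + B[1][1] = 1 + 7 = 8) = 3 (attained at k = 0)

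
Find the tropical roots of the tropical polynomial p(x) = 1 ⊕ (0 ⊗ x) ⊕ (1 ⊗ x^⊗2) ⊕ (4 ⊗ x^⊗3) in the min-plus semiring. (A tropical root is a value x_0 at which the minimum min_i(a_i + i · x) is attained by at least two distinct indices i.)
Roots: {-3, -1, 1}

Each tropical root is a break point of the lower envelope of the lines y = a_i + i · x (there are 4 lines, with slopes 0, 1, ..., 3). Only the lines that attain the minimum somewhere contribute to roots; other lines are dominated. Here the surviving (envelope) indices are i = 3, i = 2, i = 1, i = 0.
Intersections between consecutive envelope lines give the roots: for adjacent envelope indices i < j the intersection is x = (a_i − a_j) / (j − i). Reading off the sorted break points: {-3, -1, 1}.
Verification: at each break x_0, at least two indices attain the minimum of min_i(a_i + i · x_0).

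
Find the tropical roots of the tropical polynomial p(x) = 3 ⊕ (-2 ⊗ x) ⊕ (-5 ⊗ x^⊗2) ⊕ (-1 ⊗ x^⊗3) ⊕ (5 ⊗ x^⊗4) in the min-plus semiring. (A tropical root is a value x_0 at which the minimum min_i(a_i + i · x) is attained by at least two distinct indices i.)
Roots: {-6, -4, 3, 5}

Each tropical root is a break point of the lower envelope of the lines y = a_i + i · x (there are 5 lines, with slopes 0, 1, ..., 4). Only the lines that attain the minimum somewhere contribute to roots; other lines are dominated. Here the surviving (envelope) indices are i = 4, i = 3, i = 2, i = 1, i = 0.
Intersections between consecutive envelope lines give the roots: for adjacent envelope indices i < j the intersection is x = (a_i − a_j) / (j − i). Reading off the sorted break points: {-6, -4, 3, 5}.
Verification: at each break x_0, at least two indices attain the minimum of min_i(a_i + i · x_0).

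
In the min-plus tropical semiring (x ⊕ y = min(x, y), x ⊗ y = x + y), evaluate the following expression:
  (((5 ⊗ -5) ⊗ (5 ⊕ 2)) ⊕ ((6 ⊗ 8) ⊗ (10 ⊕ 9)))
(((5 ⊗ -5) ⊗ (5 ⊕ 2)) ⊕ ((6 ⊗ 8) ⊗ (10 ⊕ 9))) = 2

Expand innermost to outermost. Recall ⊕ takes the minimum of its arguments and ⊗ takes their sum. Working out the expression (((5 ⊗ -5) ⊗ (5 ⊕ 2)) ⊕ ((6 ⊗ 8) ⊗ (10 ⊕ 9))) gives 2.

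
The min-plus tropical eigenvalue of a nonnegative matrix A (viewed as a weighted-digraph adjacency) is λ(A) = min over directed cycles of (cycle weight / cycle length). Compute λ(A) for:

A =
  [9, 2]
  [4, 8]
λ(A) = 3

Enumerate directed cycles and compute their means (weight / length). Sample:
  cycle 0 → 0: weight = 9, length = 1, mean = 9/1 ≈ 9.000
  cycle 1 → 1: weight = 8, length = 1, mean = 8/1 ≈ 8.000
  cycle 0 → 1 → 0: weight = 6, length = 2, mean = 6/2 ≈ 3.000
  cycle 1 → 0 → 1: weight = 6, length = 2, mean = 6/2 ≈ 3.000
Minimum mean = 3.000, attained e.g. along the cycle 0 → 1 → 0 with weight 6 and length 2. So λ(A) = 6/2 = 3.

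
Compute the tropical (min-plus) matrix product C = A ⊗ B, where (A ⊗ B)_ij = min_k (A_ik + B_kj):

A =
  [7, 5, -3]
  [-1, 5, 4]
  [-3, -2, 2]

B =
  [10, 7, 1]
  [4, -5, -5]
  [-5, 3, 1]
A ⊗ B =
  [-8, 0, -2]
  [-1, 0, 0]
  [-3, -7, -7]

Apply the min-plus product entry-by-entry:
  C[0][0] = min over k of (A[0][0] + B[0][0] = 7 + 10 = 17, A[0][1] + B[1][0] = 5 + 4 = 9, A[0][2] + B[2][0] = -3 + -5 = -8) = -8 (attained at k = 2)
  C[0][1] = min over k of (A[0][0] + B[0][1] = 7 + 7 = 14, A[0][1] + B[1][1] = 5 + -5 = 0, A[0][2] + B[2][1] = -3 + 3 = 0) = 0 (attained at k = 1)
  C[0][2] = min over k of (A[0][0] + B[0][2] = 7 + 1 = 8, A[0][1] + B[1][2] = 5 + -5 = 0, A[0][2] + B[2][2] = -3 + 1 = -2) = -2 (attained at k = 2)
  C[1][0] = min over k of (A[1][0] + B[0][0] = -1 + 10 = 9, A[1][1] + B[1][0] = 5 + 4 = 9, A[1][2] + B[2][0] = 4 + -5 = -1) = -1 (attained at k = 2)
  C[1][1] = min over k of (A[1][0] + B[0][1] = -1 + 7 = 6, A[1][1] + B[1][1] = 5 + -5 = 0, A[1][2] + B[2][1] = 4 + 3 = 7) = 0 (attained at k = 1)
  C[1][2] = min over k of (A[1][0] + B[0][2] = -1 + 1 = 0, A[1][1] + B[1][2] = 5 + -5 = 0, A[1][2] + B[2][2] = 4 + 1 = 5) = 0 (attained at k = 0)
  C[2][0] = min over k of (A[2][0] + B[0][0] = -3 + 10 = 7, A[2][1] + B[1][0] = -2 + 4 = 2, A[2][2] + B[2][0] = 2 + -5 = -3) = -3 (attained at k = 2)
  C[2][1] = min over k of (A[2][0] + B[0][1] = -3 + 7 = 4, A[2][1] + B[1][1] = -2 + -5 = -7, A[2][2] + B[2][1] = 2 + 3 = 5) = -7 (attained at k = 1)
  C[2][2] = min over k of (A[2][0] + B[0][2] = -3 + 1 = -2, A[2][1] + B[1][2] = -2 + -5 = -7, A[2][2] + B[2][2] = 2 + 1 = 3) = -7 (attained at k = 1)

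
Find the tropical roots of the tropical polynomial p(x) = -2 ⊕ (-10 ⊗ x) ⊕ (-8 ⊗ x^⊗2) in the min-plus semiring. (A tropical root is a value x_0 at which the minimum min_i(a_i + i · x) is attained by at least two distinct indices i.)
Roots: {-2, 8}

Each tropical root is a break point of the lower envelope of the lines y = a_i + i · x (there are 3 lines, with slopes 0, 1, ..., 2). Only the lines that attain the minimum somewhere contribute to roots; other lines are dominated. Here the surviving (envelope) indices are i = 2, i = 1, i = 0.
Intersections between consecutive envelope lines give the roots: for adjacent envelope indices i < j the intersection is x = (a_i − a_j) / (j − i). Reading off the sorted break points: {-2, 8}.
Verification: at each break x_0, at least two indices attain the minimum of min_i(a_i + i · x_0).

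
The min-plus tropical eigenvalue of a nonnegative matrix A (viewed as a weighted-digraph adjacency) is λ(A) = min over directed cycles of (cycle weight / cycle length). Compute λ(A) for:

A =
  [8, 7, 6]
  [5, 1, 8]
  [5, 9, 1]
λ(A) = 1

Enumerate directed cycles and compute their means (weight / length). Sample:
  cycle 0 → 0: weight = 8, length = 1, mean = 8/1 ≈ 8.000
  cycle 1 → 1: weight = 1, length = 1, mean = 1/1 ≈ 1.000
  cycle 2 → 2: weight = 1, length = 1, mean = 1/1 ≈ 1.000
  cycle 0 → 1 → 0: weight = 12, length = 2, mean = 12/2 ≈ 6.000
  cycle 0 → 2 → 0: weight = 11, length = 2, mean = 11/2 ≈ 5.500
  cycle 1 → 0 → 1: weight = 12, length = 2, mean = 12/2 ≈ 6.000
Minimum mean = 1.000, attained e.g. along the cycle 1 → 1 with weight 1 and length 1. So λ(A) = 1/1 = 1.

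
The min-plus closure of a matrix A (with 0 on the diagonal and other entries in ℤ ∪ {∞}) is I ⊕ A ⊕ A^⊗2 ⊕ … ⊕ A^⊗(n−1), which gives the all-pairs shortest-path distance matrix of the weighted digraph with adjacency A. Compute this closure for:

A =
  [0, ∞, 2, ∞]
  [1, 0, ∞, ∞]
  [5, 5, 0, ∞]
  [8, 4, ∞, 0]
Closure =
  [0, 7, 2, ∞]
  [1, 0, 3, ∞]
  [5, 5, 0, ∞]
  [5, 4, 7, 0]

This is the Floyd-Warshall all-pairs shortest-path computation. For each intermediate vertex k = 0, 1, …, 3, update dist[i][j] ← min(dist[i][j], dist[i][k] + dist[k][j]). The final matrix gives, for each (i, j), the minimum total weight of any directed path from i to j (possibly empty when i = j).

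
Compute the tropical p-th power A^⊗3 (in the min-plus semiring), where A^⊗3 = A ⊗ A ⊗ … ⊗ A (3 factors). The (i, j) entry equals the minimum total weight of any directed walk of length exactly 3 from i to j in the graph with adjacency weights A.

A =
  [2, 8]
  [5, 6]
A^⊗3 =
  [6, 12]
  [9, 15]

Each entry (A^⊗3)_ij equals the minimum over all length-3 walks i = v_0 → v_1 → … → v_3 = j of Σ_t A[v_t][v_{t+1}]. For example, for (i, j) = (0, 1) we minimise over 4 possible intermediate vertex sequences; the minimum is 12, attained along the walk 0 → 0 → 0 → 1.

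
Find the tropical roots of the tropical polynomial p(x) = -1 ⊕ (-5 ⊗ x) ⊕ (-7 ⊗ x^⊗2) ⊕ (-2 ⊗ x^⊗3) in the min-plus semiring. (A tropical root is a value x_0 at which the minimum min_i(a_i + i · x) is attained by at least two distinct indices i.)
Roots: {-5, 2, 4}

Each tropical root is a break point of the lower envelope of the lines y = a_i + i · x (there are 4 lines, with slopes 0, 1, ..., 3). Only the lines that attain the minimum somewhere contribute to roots; other lines are dominated. Here the surviving (envelope) indices are i = 3, i = 2, i = 1, i = 0.
Intersections between consecutive envelope lines give the roots: for adjacent envelope indices i < j the intersection is x = (a_i − a_j) / (j − i). Reading off the sorted break points: {-5, 2, 4}.
Verification: at each break x_0, at least two indices attain the minimum of min_i(a_i + i · x_0).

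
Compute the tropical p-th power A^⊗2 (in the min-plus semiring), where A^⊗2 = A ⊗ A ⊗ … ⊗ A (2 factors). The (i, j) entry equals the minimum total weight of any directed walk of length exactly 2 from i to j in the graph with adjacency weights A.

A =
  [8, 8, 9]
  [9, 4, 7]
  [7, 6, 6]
A^⊗2 =
  [16, 12, 15]
  [13, 8, 11]
  [13, 10, 12]

Each entry (A^⊗2)_ij equals the minimum over all length-2 walks i = v_0 → v_1 → … → v_2 = j of Σ_t A[v_t][v_{t+1}]. For example, for (i, j) = (0, 2) we minimise over 3 possible intermediate vertex sequences; the minimum is 15, attained along the walk 0 → 1 → 2.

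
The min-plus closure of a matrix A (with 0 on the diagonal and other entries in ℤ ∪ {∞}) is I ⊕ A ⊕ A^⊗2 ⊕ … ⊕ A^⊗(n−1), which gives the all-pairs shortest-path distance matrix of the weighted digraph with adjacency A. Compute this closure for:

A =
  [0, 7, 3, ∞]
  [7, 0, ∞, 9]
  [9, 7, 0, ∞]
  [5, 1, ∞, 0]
Closure =
  [0, 7, 3, 16]
  [7, 0, 10, 9]
  [9, 7, 0, 16]
  [5, 1, 8, 0]

This is the Floyd-Warshall all-pairs shortest-path computation. For each intermediate vertex k = 0, 1, …, 3, update dist[i][j] ← min(dist[i][j], dist[i][k] + dist[k][j]). The final matrix gives, for each (i, j), the minimum total weight of any directed path from i to j (possibly empty when i = j).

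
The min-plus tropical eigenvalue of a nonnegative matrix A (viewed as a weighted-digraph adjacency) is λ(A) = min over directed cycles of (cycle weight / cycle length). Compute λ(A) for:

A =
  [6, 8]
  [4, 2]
λ(A) = 2

Enumerate directed cycles and compute their means (weight / length). Sample:
  cycle 0 → 0: weight = 6, length = 1, mean = 6/1 ≈ 6.000
  cycle 1 → 1: weight = 2, length = 1, mean = 2/1 ≈ 2.000
  cycle 0 → 1 → 0: weight = 12, length = 2, mean = 12/2 ≈ 6.000
  cycle 1 → 0 → 1: weight = 12, length = 2, mean = 12/2 ≈ 6.000
Minimum mean = 2.000, attained e.g. along the cycle 1 → 1 with weight 2 and length 1. So λ(A) = 2/1 = 2.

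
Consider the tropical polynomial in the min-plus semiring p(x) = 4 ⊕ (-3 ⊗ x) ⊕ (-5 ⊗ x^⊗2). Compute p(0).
p(0) = -5

A tropical monomial a ⊗ x^⊗i evaluates to a + i · x. Evaluating each term at x = 0:
  Term 0 contributes 4 + 0 · 0 = 4
  Term 1 contributes -3 + 1 · 0 = -3
  Term 2 contributes -5 + 2 · 0 = -5
p(0) = ⊕ of these = min[4, -3, -5] = -5.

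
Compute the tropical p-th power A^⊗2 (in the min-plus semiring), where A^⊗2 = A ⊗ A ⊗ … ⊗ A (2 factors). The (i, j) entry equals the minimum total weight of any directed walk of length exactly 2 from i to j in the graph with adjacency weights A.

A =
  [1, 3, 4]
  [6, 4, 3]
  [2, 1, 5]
A^⊗2 =
  [2, 4, 5]
  [5, 4, 7]
  [3, 5, 4]

Each entry (A^⊗2)_ij equals the minimum over all length-2 walks i = v_0 → v_1 → … → v_2 = j of Σ_t A[v_t][v_{t+1}]. For example, for (i, j) = (0, 2) we minimise over 3 possible intermediate vertex sequences; the minimum is 5, attained along the walk 0 → 0 → 2.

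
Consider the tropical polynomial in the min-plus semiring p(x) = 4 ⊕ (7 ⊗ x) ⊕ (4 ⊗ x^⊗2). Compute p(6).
p(6) = 4

A tropical monomial a ⊗ x^⊗i evaluates to a + i · x. Evaluating each term at x = 6:
  Term 0 contributes 4 + 0 · 6 = 4
  Term 1 contributes 7 + 1 · 6 = 13
  Term 2 contributes 4 + 2 · 6 = 16
p(6) = ⊕ of these = min[4, 13, 16] = 4.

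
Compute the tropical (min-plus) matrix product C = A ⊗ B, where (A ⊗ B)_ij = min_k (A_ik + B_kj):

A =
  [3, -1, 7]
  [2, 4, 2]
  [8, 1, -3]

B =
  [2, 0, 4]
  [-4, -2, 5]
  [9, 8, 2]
A ⊗ B =
  [-5, -3, 4]
  [0, 2, 4]
  [-3, -1, -1]

Apply the min-plus product entry-by-entry:
  C[0][0] = min over k of (A[0][0] + B[0][0] = 3 + 2 = 5, A[0][1] + B[1][0] = -1 + -4 = -5, A[0][2] + B[2][0] = 7 + 9 = 16) = -5 (attained at k = 1)
  C[0][1] = min over k of (A[0][0] + B[0][1] = 3 + 0 = 3, A[0][1] + B[1][1] = -1 + -2 = -3, A[0][2] + B[2][1] = 7 + 8 = 15) = -3 (attained at k = 1)
  C[0][2] = min over k of (A[0][0] + B[0][2] = 3 + 4 = 7, A[0][1] + B[1][2] = -1 + 5 = 4, A[0][2] + B[2][2] = 7 + 2 = 9) = 4 (attained at k = 1)
  C[1][0] = min over k of (A[1][0] + B[0][0] = 2 + 2 = 4, A[1][1] + B[1][0] = 4 + -4 = 0, A[1][2] + B[2][0] = 2 + 9 = 11) = 0 (attained at k = 1)
  C[1][1] = min over k of (A[1][0] + B[0][1] = 2 + 0 = 2, A[1][1] + B[1][1] = 4 + -2 = 2, A[1][2] + B[2][1] = 2 + 8 = 10) = 2 (attained at k = 0)
  C[1][2] = min over k of (A[1][0] + B[0][2] = 2 + 4 = 6, A[1][1] + B[1][2] = 4 + 5 = 9, A[1][2] + B[2][2] = 2 + 2 = 4) = 4 (attained at k = 2)
  C[2][0] = min over k of (A[2][0] + B[0][0] = 8 + 2 = 10, A[2][1] + B[1][0] = 1 + -4 = -3, A[2][2] + B[2][0] = -3 + 9 = 6) = -3 (attained at k = 1)
  C[2][1] = min over k of (A[2][0] + B[0][1] = 8 + 0 = 8, A[2][1] + B[1][1] = 1 + -2 = -1, A[2][2] + B[2][1] = -3 + 8 = 5) = -1 (attained at k = 1)
  C[2][2] = min over k of (A[2][0] + B[0][2] = 8 + 4 = 12, A[2][1] + B[1][2] = 1 + 5 = 6, A[2][2] + B[2][2] = -3 + 2 = -1) = -1 (attained at k = 2)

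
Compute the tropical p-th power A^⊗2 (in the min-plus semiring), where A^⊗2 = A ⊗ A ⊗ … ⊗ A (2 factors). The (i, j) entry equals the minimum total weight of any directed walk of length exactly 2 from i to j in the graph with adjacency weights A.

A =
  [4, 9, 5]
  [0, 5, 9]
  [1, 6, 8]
A^⊗2 =
  [6, 11, 9]
  [4, 9, 5]
  [5, 10, 6]

Each entry (A^⊗2)_ij equals the minimum over all length-2 walks i = v_0 → v_1 → … → v_2 = j of Σ_t A[v_t][v_{t+1}]. For example, for (i, j) = (0, 2) we minimise over 3 possible intermediate vertex sequences; the minimum is 9, attained along the walk 0 → 0 → 2.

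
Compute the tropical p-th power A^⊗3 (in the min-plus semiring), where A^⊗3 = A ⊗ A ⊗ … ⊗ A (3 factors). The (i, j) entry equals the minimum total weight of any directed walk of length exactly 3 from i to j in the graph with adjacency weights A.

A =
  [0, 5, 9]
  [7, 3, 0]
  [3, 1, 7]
A^⊗3 =
  [0, 5, 5]
  [3, 4, 1]
  [3, 2, 4]

Each entry (A^⊗3)_ij equals the minimum over all length-3 walks i = v_0 → v_1 → … → v_3 = j of Σ_t A[v_t][v_{t+1}]. For example, for (i, j) = (0, 2) we minimise over 9 possible intermediate vertex sequences; the minimum is 5, attained along the walk 0 → 0 → 1 → 2.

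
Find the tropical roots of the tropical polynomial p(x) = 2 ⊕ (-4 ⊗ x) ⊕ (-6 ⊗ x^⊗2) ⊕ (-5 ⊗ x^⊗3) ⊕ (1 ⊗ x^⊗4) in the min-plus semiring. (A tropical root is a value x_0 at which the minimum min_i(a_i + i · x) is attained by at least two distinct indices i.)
Roots: {-6, -1, 2, 6}

Each tropical root is a break point of the lower envelope of the lines y = a_i + i · x (there are 5 lines, with slopes 0, 1, ..., 4). Only the lines that attain the minimum somewhere contribute to roots; other lines are dominated. Here the surviving (envelope) indices are i = 4, i = 3, i = 2, i = 1, i = 0.
Intersections between consecutive envelope lines give the roots: for adjacent envelope indices i < j the intersection is x = (a_i − a_j) / (j − i). Reading off the sorted break points: {-6, -1, 2, 6}.
Verification: at each break x_0, at least two indices attain the minimum of min_i(a_i + i · x_0).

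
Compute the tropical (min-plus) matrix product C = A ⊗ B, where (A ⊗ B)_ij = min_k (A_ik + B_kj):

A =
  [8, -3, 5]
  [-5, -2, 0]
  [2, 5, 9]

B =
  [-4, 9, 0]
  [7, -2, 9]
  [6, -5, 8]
A ⊗ B =
  [4, -5, 6]
  [-9, -5, -5]
  [-2, 3, 2]

Apply the min-plus product entry-by-entry:
  C[0][0] = min over k of (A[0][0] + B[0][0] = 8 + -4 = 4, A[0][1] + B[1][0] = -3 + 7 = 4, A[0][2] + B[2][0] = 5 + 6 = 11) = 4 (attained at k = 0)
  C[0][1] = min over k of (A[0][0] + B[0][1] = 8 + 9 = 17, A[0][1] + B[1][1] = -3 + -2 = -5, A[0][2] + B[2][1] = 5 + -5 = 0) = -5 (attained at k = 1)
  C[0][2] = min over k of (A[0][0] + B[0][2] = 8 + 0 = 8, A[0][1] + B[1][2] = -3 + 9 = 6, A[0][2] + B[2][2] = 5 + 8 = 13) = 6 (attained at k = 1)
  C[1][0] = min over k of (A[1][0] + B[0][0] = -5 + -4 = -9, A[1][1] + B[1][0] = -2 + 7 = 5, A[1][2] + B[2][0] = 0 + 6 = 6) = -9 (attained at k = 0)
  C[1][1] = min over k of (A[1][0] + B[0][1] = -5 + 9 = 4, A[1][1] + B[1][1] = -2 + -2 = -4, A[1][2] + B[2][1] = 0 + -5 = -5) = -5 (attained at k = 2)
  C[1][2] = min over k of (A[1][0] + B[0][2] = -5 + 0 = -5, A[1][1] + B[1][2] = -2 + 9 = 7, A[1][2] + B[2][2] = 0 + 8 = 8) = -5 (attained at k = 0)
  C[2][0] = min over k of (A[2][0] + B[0][0] = 2 + -4 = -2, A[2][1] + B[1][0] = 5 + 7 = 12, A[2][2] + B[2][0] = 9 + 6 = 15) = -2 (attained at k = 0)
  C[2][1] = min over k of (A[2][0] + B[0][1] = 2 + 9 = 11, A[2][1] + B[1][1] = 5 + -2 = 3, A[2][2] + B[2][1] = 9 + -5 = 4) = 3 (attained at k = 1)
  C[2][2] = min over k of (A[2][0] + B[0][2] = 2 + 0 = 2, A[2][1] + B[1][2] = 5 + 9 = 14, A[2][2] + B[2][2] = 9 + 8 = 17) = 2 (attained at k = 0)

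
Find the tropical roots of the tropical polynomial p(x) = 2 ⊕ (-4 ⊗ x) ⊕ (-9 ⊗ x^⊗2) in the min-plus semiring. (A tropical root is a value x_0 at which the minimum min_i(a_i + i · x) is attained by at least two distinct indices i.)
Roots: {5, 6}

Each tropical root is a break point of the lower envelope of the lines y = a_i + i · x (there are 3 lines, with slopes 0, 1, ..., 2). Only the lines that attain the minimum somewhere contribute to roots; other lines are dominated. Here the surviving (envelope) indices are i = 2, i = 1, i = 0.
Intersections between consecutive envelope lines give the roots: for adjacent envelope indices i < j the intersection is x = (a_i − a_j) / (j − i). Reading off the sorted break points: {5, 6}.
Verification: at each break x_0, at least two indices attain the minimum of min_i(a_i + i · x_0).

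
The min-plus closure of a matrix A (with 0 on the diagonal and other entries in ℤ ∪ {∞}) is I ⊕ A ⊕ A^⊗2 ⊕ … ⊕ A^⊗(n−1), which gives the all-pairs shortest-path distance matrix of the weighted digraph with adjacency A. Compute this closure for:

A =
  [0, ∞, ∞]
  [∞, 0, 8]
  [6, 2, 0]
Closure =
  [0, ∞, ∞]
  [14, 0, 8]
  [6, 2, 0]

This is the Floyd-Warshall all-pairs shortest-path computation. For each intermediate vertex k = 0, 1, …, 2, update dist[i][j] ← min(dist[i][j], dist[i][k] + dist[k][j]). The final matrix gives, for each (i, j), the minimum total weight of any directed path from i to j (possibly empty when i = j).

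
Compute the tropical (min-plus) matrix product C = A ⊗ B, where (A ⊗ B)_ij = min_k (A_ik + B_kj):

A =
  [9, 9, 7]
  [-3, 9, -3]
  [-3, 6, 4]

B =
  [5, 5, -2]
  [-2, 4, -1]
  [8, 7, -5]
A ⊗ B =
  [7, 13, 2]
  [2, 2, -8]
  [2, 2, -5]

Apply the min-plus product entry-by-entry:
  C[0][0] = min over k of (A[0][0] + B[0][0] = 9 + 5 = 14, A[0][1] + B[1][0] = 9 + -2 = 7, A[0][2] + B[2][0] = 7 + 8 = 15) = 7 (attained at k = 1)
  C[0][1] = min over k of (A[0][0] + B[0][1] = 9 + 5 = 14, A[0][1] + B[1][1] = 9 + 4 = 13, A[0][2] + B[2][1] = 7 + 7 = 14) = 13 (attained at k = 1)
  C[0][2] = min over k of (A[0][0] + B[0][2] = 9 + -2 = 7, A[0][1] + B[1][2] = 9 + -1 = 8, A[0][2] + B[2][2] = 7 + -5 = 2) = 2 (attained at k = 2)
  C[1][0] = min over k of (A[1][0] + B[0][0] = -3 + 5 = 2, A[1][1] + B[1][0] = 9 + -2 = 7, A[1][2] + B[2][0] = -3 + 8 = 5) = 2 (attained at k = 0)
  C[1][1] = min over k of (A[1][0] + B[0][1] = -3 + 5 = 2, A[1][1] + B[1][1] = 9 + 4 = 13, A[1][2] + B[2][1] = -3 + 7 = 4) = 2 (attained at k = 0)
  C[1][2] = min over k of (A[1][0] + B[0][2] = -3 + -2 = -5, A[1][1] + B[1][2] = 9 + -1 = 8, A[1][2] + B[2][2] = -3 + -5 = -8) = -8 (attained at k = 2)
  C[2][0] = min over k of (A[2][0] + B[0][0] = -3 + 5 = 2, A[2][1] + B[1][0] = 6 + -2 = 4, A[2][2] + B[2][0] = 4 + 8 = 12) = 2 (attained at k = 0)
  C[2][1] = min over k of (A[2][0] + B[0][1] = -3 + 5 = 2, A[2][1] + B[1][1] = 6 + 4 = 10, A[2][2] + B[2][1] = 4 + 7 = 11) = 2 (attained at k = 0)
  C[2][2] = min over k of (A[2][0] + B[0][2] = -3 + -2 = -5, A[2][1] + B[1][2] = 6 + -1 = 5, A[2][2] + B[2][2] = 4 + -5 = -1) = -5 (attained at k = 0)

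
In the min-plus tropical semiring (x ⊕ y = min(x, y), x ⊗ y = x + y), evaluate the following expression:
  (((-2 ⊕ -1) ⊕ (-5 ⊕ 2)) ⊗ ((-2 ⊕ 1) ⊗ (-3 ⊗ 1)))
(((-2 ⊕ -1) ⊕ (-5 ⊕ 2)) ⊗ ((-2 ⊕ 1) ⊗ (-3 ⊗ 1))) = -9

Expand innermost to outermost. Recall ⊕ takes the minimum of its arguments and ⊗ takes their sum. Working out the expression (((-2 ⊕ -1) ⊕ (-5 ⊕ 2)) ⊗ ((-2 ⊕ 1) ⊗ (-3 ⊗ 1))) gives -9.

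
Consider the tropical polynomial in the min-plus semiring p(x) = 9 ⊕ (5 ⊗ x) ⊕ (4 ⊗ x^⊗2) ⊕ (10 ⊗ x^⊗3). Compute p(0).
p(0) = 4

A tropical monomial a ⊗ x^⊗i evaluates to a + i · x. Evaluating each term at x = 0:
  Term 0 contributes 9 + 0 · 0 = 9
  Term 1 contributes 5 + 1 · 0 = 5
  Term 2 contributes 4 + 2 · 0 = 4
  Term 3 contributes 10 + 3 · 0 = 10
p(0) = ⊕ of these = min[9, 5, 4, 10] = 4.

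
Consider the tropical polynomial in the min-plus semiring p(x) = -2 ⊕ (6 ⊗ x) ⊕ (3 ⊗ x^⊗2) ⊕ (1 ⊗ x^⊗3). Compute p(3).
p(3) = -2

A tropical monomial a ⊗ x^⊗i evaluates to a + i · x. Evaluating each term at x = 3:
  Term 0 contributes -2 + 0 · 3 = -2
  Term 1 contributes 6 + 1 · 3 = 9
  Term 2 contributes 3 + 2 · 3 = 9
  Term 3 contributes 1 + 3 · 3 = 10
p(3) = ⊕ of these = min[-2, 9, 9, 10] = -2.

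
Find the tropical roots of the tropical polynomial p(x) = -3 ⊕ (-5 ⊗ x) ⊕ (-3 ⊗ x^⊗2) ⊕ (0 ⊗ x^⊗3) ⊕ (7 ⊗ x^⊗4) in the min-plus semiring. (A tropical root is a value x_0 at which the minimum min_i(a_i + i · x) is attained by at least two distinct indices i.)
Roots: {-7, -3, -2, 2}

Each tropical root is a break point of the lower envelope of the lines y = a_i + i · x (there are 5 lines, with slopes 0, 1, ..., 4). Only the lines that attain the minimum somewhere contribute to roots; other lines are dominated. Here the surviving (envelope) indices are i = 4, i = 3, i = 2, i = 1, i = 0.
Intersections between consecutive envelope lines give the roots: for adjacent envelope indices i < j the intersection is x = (a_i − a_j) / (j − i). Reading off the sorted break points: {-7, -3, -2, 2}.
Verification: at each break x_0, at least two indices attain the minimum of min_i(a_i + i · x_0).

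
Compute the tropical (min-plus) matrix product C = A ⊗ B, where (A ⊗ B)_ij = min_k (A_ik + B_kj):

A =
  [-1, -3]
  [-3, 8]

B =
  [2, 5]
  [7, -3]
A ⊗ B =
  [1, -6]
  [-1, 2]

Apply the min-plus product entry-by-entry:
  C[0][0] = min over k of (A[0][0] + B[0][0] = -1 + 2 = 1, A[0][1] + B[1][0] = -3 + 7 = 4) = 1 (attained at k = 0)
  C[0][1] = min over k of (A[0][0] + B[0][1] = -1 + 5 = 4, A[0][1] + B[1][1] = -3 + -3 = -6) = -6 (attained at k = 1)
  C[1][0] = min over k of (A[1][0] + B[0][0] = -3 + 2 = -1, A[1][1] + B[1][0] = 8 + 7 = 15) = -1 (attained at k = 0)
  C[1][1] = min over k of (A[1][0] + B[0][1] = -3 + 5 = 2, A[1][1] + B[1][1] = 8 + -3 = 5) = 2 (attained at k = 0)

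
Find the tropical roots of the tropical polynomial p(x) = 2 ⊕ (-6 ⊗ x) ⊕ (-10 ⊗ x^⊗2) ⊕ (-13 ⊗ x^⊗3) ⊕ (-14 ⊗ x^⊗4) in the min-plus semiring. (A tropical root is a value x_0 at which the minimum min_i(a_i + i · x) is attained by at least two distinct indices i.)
Roots: {1, 3, 4, 8}

Each tropical root is a break point of the lower envelope of the lines y = a_i + i · x (there are 5 lines, with slopes 0, 1, ..., 4). Only the lines that attain the minimum somewhere contribute to roots; other lines are dominated. Here the surviving (envelope) indices are i = 4, i = 3, i = 2, i = 1, i = 0.
Intersections between consecutive envelope lines give the roots: for adjacent envelope indices i < j the intersection is x = (a_i − a_j) / (j − i). Reading off the sorted break points: {1, 3, 4, 8}.
Verification: at each break x_0, at least two indices attain the minimum of min_i(a_i + i · x_0).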